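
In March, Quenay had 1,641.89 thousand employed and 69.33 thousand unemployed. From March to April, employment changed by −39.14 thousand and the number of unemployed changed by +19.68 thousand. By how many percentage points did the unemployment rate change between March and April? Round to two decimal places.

The unemployment rate changed by +1.21 percentage points.

March: labor force = 1,641.89 + 69.33 = 1,711.22; u = 69.33/1,711.22 = 4.05%.
April: labor force = 1,602.75 + 89.01 = 1,691.76; u = 89.01/1,691.76 = 5.26%.
Change = 5.26% − 4.05% = +1.21 pp.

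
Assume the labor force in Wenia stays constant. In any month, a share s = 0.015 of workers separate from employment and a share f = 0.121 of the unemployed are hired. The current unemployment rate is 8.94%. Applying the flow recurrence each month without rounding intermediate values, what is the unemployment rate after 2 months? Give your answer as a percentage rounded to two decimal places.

Unemployment rate after two months ≈ 9.47%.

With a fixed labor force, u_{t+1} = u_t + s·(1−u_t) − f·u_t = u_t·(1−s−f) + s.
Here 1−s−f = 0.864 and s = 0.015.
u_1 = 0.089400 × 0.864 + 0.015 = 0.092242.
u_2 = 0.092242 × 0.864 + 0.015 = 0.094697.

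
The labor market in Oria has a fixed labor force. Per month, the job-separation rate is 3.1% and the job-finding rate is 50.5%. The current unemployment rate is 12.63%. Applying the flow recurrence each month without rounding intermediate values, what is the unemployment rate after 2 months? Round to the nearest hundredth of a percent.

Unemployment rate after two months ≈ 7.26%.

With a fixed labor force, u_{t+1} = u_t + s·(1−u_t) − f·u_t = u_t·(1−s−f) + s.
Here 1−s−f = 0.464 and s = 0.031.
u_1 = 0.126300 × 0.464 + 0.031 = 0.089603.
u_2 = 0.089603 × 0.464 + 0.031 = 0.072576.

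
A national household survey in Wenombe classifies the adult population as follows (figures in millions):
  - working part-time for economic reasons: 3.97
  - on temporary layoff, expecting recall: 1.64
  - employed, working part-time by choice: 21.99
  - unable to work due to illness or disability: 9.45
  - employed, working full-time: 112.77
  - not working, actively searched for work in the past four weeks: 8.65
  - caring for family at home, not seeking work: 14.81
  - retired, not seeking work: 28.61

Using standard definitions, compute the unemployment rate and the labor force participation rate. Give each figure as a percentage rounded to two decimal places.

Employed = 3.97 + 21.99 + 112.77 = 138.73 million (anyone who worked, including part-time for economic reasons, counts as employed).
Unemployed = 1.64 + 8.65 = 10.29 million (jobless and actively searching, or on temporary layoff).
Labor force = 138.73 + 10.29 = 149.02 million.
Not in labor force = 9.45 + 14.81 + 28.61 = 52.87 million (those not working and not actively searching are outside the labor force).
Civilian working-age population = 149.02 + 52.87 = 201.89 million.
Unemployment rate = 10.29 / 149.02 = 6.91%.
Labor force participation rate = 149.02 / 201.89 = 73.81%.

Unemployment rate ≈ 6.91%; labor force participation rate ≈ 73.81%.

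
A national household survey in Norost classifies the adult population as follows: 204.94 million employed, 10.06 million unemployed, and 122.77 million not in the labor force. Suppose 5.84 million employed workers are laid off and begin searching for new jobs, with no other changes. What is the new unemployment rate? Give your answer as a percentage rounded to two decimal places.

New unemployment rate ≈ 7.40%.

Initially, labor force = 204.94 + 10.06 = 215.00 million, so u = 10.06/215.00 = 4.68%.
After the change, employed falls and unemployed rises by 5.84; labor force unchanged → E = 199.10, U = 15.90, labor force = 215.00 million.
New unemployment rate = 15.90 / 215.00 = 7.40%.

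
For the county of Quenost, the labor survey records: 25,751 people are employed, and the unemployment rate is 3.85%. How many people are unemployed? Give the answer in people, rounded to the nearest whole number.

About 1,031 are unemployed.

Let U be the number unemployed. The labor force is E + U, and U/(E+U) = 0.0385.
So U = 0.0385 × 25,751 / (1 − 0.0385) = 991.41 / 0.9615 ≈ 1,031.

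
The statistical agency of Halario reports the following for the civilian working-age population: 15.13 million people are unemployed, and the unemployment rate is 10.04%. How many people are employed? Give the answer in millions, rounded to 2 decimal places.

About 135.57 million are employed.

Labor force = U / u = 15.13 / 0.1004 ≈ 150.70 million.
Employed = labor force − unemployed = 150.70 − 15.13 = 135.57 million.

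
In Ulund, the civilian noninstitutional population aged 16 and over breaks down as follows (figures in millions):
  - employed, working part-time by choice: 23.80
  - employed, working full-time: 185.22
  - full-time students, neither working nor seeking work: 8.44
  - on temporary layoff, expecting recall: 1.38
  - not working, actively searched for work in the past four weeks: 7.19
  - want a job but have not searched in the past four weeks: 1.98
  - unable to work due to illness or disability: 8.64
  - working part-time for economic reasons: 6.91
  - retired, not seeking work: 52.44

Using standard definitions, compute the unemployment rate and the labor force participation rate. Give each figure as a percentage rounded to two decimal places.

Unemployment rate ≈ 3.82%; labor force participation rate ≈ 75.84%.

Employed = 23.80 + 185.22 + 6.91 = 215.93 million (anyone who worked, including part-time for economic reasons, counts as employed).
Unemployed = 1.38 + 7.19 = 8.57 million (jobless and actively searching, or on temporary layoff).
Labor force = 215.93 + 8.57 = 224.50 million.
Not in labor force = 8.44 + 1.98 + 8.64 + 52.44 = 71.50 million (those not working and not actively searching are outside the labor force — including those who want a job but have given up searching).
Civilian working-age population = 224.50 + 71.50 = 296.00 million.
Unemployment rate = 8.57 / 224.50 = 3.82%.
Labor force participation rate = 224.50 / 296.00 = 75.84%.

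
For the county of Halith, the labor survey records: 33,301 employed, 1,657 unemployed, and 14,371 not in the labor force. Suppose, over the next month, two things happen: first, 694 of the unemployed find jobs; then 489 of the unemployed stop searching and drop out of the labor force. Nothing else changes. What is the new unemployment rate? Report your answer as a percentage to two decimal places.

Initially, labor force = 33,301 + 1,657 = 34,958, so u = 1,657/34,958 = 4.74%.
After the first change, unemployed falls and employed rises by 694; labor force unchanged → E = 33,995, U = 963, labor force = 34,958.
After the second change, unemployed and labor force both fall by 489 → E = 33,995, U = 474, labor force = 34,469.
New unemployment rate = 474 / 34,469 = 1.38%.

New unemployment rate ≈ 1.38%.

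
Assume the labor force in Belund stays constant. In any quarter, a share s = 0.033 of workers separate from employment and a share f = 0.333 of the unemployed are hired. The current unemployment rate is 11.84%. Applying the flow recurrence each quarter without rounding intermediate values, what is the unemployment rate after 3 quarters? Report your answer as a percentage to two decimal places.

Unemployment rate after three quarters ≈ 9.74%.

With a fixed labor force, u_{t+1} = u_t + s·(1−u_t) − f·u_t = u_t·(1−s−f) + s.
Here 1−s−f = 0.634 and s = 0.033.
u_1 = 0.118400 × 0.634 + 0.033 = 0.108066.
u_2 = 0.108066 × 0.634 + 0.033 = 0.101514.
u_3 = 0.101514 × 0.634 + 0.033 = 0.097360.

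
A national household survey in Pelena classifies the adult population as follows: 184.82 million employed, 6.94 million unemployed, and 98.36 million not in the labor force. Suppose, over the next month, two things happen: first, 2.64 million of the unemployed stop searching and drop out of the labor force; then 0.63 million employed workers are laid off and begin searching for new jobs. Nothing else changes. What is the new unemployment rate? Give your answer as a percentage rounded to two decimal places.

Initially, labor force = 184.82 + 6.94 = 191.76 million, so u = 6.94/191.76 = 3.62%.
After the first change, unemployed and labor force both fall by 2.64 → E = 184.82, U = 4.30, labor force = 189.12 million.
After the second change, employed falls and unemployed rises by 0.63; labor force unchanged → E = 184.19, U = 4.93, labor force = 189.12 million.
New unemployment rate = 4.93 / 189.12 = 2.61%.

New unemployment rate ≈ 2.61%.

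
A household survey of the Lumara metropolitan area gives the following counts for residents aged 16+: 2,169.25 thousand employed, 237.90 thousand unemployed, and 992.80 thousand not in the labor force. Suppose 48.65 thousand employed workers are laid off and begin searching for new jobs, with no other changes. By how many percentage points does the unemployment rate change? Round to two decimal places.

The unemployment rate changes by +2.02 percentage points.

Initially, labor force = 2,169.25 + 237.90 = 2,407.15 thousand, so u = 237.90/2,407.15 = 9.88%.
After the change, employed falls and unemployed rises by 48.65; labor force unchanged → E = 2,120.60, U = 286.55, labor force = 2,407.15 thousand.
New unemployment rate = 286.55 / 2,407.15 = 11.90%.
Change = 11.90% − 9.88% = +2.02 percentage points.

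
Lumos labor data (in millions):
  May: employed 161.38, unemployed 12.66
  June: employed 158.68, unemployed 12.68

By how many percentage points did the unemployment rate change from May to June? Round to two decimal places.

The unemployment rate changed by +0.13 percentage points.

May: labor force = 161.38 + 12.66 = 174.04; u = 12.66/174.04 = 7.27%.
June: labor force = 158.68 + 12.68 = 171.36; u = 12.68/171.36 = 7.40%.
Change = 7.40% − 7.27% = +0.13 pp.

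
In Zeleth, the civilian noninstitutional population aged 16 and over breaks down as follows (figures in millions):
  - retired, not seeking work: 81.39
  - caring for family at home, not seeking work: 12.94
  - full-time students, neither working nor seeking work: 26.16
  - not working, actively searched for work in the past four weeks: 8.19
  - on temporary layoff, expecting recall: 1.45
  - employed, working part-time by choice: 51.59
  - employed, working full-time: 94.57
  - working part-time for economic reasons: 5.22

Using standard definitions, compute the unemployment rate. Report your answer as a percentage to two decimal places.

Employed = 51.59 + 94.57 + 5.22 = 151.38 million (anyone who worked, including part-time for economic reasons, counts as employed).
Unemployed = 8.19 + 1.45 = 9.64 million (jobless and actively searching, or on temporary layoff).
Labor force = 151.38 + 9.64 = 161.02 million.
Unemployment rate = 9.64 / 161.02 = 5.99%.

Unemployment rate ≈ 5.99%.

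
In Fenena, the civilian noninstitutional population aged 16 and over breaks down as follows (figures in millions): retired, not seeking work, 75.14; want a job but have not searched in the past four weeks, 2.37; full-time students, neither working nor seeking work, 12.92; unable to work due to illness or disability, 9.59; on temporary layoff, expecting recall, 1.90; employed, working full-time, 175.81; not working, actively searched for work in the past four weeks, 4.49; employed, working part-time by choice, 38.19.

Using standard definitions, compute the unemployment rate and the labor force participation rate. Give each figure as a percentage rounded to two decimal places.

Unemployment rate ≈ 2.90%; labor force participation rate ≈ 68.78%.

Employed = 175.81 + 38.19 = 214.00 million.
Unemployed = 1.90 + 4.49 = 6.39 million (jobless and actively searching, or on temporary layoff).
Labor force = 214.00 + 6.39 = 220.39 million.
Not in labor force = 75.14 + 2.37 + 12.92 + 9.59 = 100.02 million (those not working and not actively searching are outside the labor force — including those who want a job but have given up searching).
Civilian working-age population = 220.39 + 100.02 = 320.41 million.
Unemployment rate = 6.39 / 220.39 = 2.90%.
Labor force participation rate = 220.39 / 320.41 = 68.78%.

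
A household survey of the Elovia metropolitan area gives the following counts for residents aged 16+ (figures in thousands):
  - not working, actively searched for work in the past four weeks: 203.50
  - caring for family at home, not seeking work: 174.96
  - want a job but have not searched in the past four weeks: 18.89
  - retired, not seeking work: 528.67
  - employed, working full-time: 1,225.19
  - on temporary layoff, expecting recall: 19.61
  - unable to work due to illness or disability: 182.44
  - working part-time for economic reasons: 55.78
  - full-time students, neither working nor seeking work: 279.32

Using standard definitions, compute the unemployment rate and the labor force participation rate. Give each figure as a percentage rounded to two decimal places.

Employed = 1,225.19 + 55.78 = 1,280.97 thousand (anyone who worked, including part-time for economic reasons, counts as employed).
Unemployed = 203.50 + 19.61 = 223.11 thousand (jobless and actively searching, or on temporary layoff).
Labor force = 1,280.97 + 223.11 = 1,504.08 thousand.
Not in labor force = 174.96 + 18.89 + 528.67 + 182.44 + 279.32 = 1,184.28 thousand (those not working and not actively searching are outside the labor force — including those who want a job but have given up searching).
Civilian working-age population = 1,504.08 + 1,184.28 = 2,688.36 thousand.
Unemployment rate = 223.11 / 1,504.08 = 14.83%.
Labor force participation rate = 1,504.08 / 2,688.36 = 55.95%.

Unemployment rate ≈ 14.83%; labor force participation rate ≈ 55.95%.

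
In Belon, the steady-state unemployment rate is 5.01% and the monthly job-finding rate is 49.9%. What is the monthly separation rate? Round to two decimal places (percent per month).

From u* = s/(s+f): s = u·f/(1−u).
s = 0.0501 × 49.9 / (1 − 0.0501) = 2.5000 / 0.9499 ≈ 2.63% per month.

Separation rate ≈ 2.63% per month.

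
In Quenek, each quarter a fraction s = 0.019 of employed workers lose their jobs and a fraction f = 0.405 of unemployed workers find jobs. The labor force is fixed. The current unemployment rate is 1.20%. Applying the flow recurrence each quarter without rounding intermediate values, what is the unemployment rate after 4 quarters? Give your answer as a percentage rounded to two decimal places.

With a fixed labor force, u_{t+1} = u_t + s·(1−u_t) − f·u_t = u_t·(1−s−f) + s.
Here 1−s−f = 0.576 and s = 0.019.
u_1 = 0.012000 × 0.576 + 0.019 = 0.025912.
u_2 = 0.025912 × 0.576 + 0.019 = 0.033925.
u_3 = 0.033925 × 0.576 + 0.019 = 0.038541.
u_4 = 0.038541 × 0.576 + 0.019 = 0.041200.

Unemployment rate after four quarters ≈ 4.12%.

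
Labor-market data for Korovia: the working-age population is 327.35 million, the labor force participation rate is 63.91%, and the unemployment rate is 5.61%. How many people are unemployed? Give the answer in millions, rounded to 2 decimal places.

About 11.74 million are unemployed.

Labor force = 0.6391 × 327.35 = 209.21 million.
Unemployed = 0.0561 × 209.21 ≈ 11.74 million.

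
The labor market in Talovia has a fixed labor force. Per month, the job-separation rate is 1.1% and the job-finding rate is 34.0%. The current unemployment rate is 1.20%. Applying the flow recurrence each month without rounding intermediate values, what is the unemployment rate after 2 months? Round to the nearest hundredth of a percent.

With a fixed labor force, u_{t+1} = u_t + s·(1−u_t) − f·u_t = u_t·(1−s−f) + s.
Here 1−s−f = 0.649 and s = 0.011.
u_1 = 0.012000 × 0.649 + 0.011 = 0.018788.
u_2 = 0.018788 × 0.649 + 0.011 = 0.023193.

Unemployment rate after two months ≈ 2.32%.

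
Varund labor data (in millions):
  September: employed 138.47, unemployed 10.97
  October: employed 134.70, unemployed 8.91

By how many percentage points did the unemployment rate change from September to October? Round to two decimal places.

September: labor force = 138.47 + 10.97 = 149.44; u = 10.97/149.44 = 7.34%.
October: labor force = 134.70 + 8.91 = 143.61; u = 8.91/143.61 = 6.20%.
Change = 6.20% − 7.34% = −1.14 pp.

The unemployment rate changed by −1.14 percentage points.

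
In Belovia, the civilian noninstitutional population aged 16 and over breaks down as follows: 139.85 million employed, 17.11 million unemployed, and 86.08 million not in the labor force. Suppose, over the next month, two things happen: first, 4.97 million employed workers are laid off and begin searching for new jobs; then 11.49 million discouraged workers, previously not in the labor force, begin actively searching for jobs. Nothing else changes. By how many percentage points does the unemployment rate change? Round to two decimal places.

The unemployment rate changes by +9.03 percentage points.

Initially, labor force = 139.85 + 17.11 = 156.96 million, so u = 17.11/156.96 = 10.90%.
After the first change, employed falls and unemployed rises by 4.97; labor force unchanged → E = 134.88, U = 22.08, labor force = 156.96 million.
After the second change, unemployed and labor force both rise by 11.49 → E = 134.88, U = 33.57, labor force = 168.45 million.
New unemployment rate = 33.57 / 168.45 = 19.93%.
Change = 19.93% − 10.90% = +9.03 percentage points.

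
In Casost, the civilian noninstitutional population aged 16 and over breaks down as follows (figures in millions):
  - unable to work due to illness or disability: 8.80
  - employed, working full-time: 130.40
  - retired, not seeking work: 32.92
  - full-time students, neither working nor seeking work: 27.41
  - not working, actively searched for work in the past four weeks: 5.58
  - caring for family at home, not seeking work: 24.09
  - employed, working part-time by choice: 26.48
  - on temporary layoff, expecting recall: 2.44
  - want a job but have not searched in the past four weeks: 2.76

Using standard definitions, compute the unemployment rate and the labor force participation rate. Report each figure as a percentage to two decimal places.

Unemployment rate ≈ 4.86%; labor force participation rate ≈ 63.21%.

Employed = 130.40 + 26.48 = 156.88 million.
Unemployed = 5.58 + 2.44 = 8.02 million (jobless and actively searching, or on temporary layoff).
Labor force = 156.88 + 8.02 = 164.90 million.
Not in labor force = 8.80 + 32.92 + 27.41 + 24.09 + 2.76 = 95.98 million (those not working and not actively searching are outside the labor force — including those who want a job but have given up searching).
Civilian working-age population = 164.90 + 95.98 = 260.88 million.
Unemployment rate = 8.02 / 164.90 = 4.86%.
Labor force participation rate = 164.90 / 260.88 = 63.21%.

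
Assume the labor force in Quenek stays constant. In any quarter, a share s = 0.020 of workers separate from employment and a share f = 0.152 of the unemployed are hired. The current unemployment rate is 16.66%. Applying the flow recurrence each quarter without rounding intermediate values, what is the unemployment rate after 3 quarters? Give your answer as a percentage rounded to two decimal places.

With a fixed labor force, u_{t+1} = u_t + s·(1−u_t) − f·u_t = u_t·(1−s−f) + s.
Here 1−s−f = 0.828 and s = 0.020.
u_1 = 0.166600 × 0.828 + 0.020 = 0.157945.
u_2 = 0.157945 × 0.828 + 0.020 = 0.150778.
u_3 = 0.150778 × 0.828 + 0.020 = 0.144844.

Unemployment rate after three quarters ≈ 14.48%.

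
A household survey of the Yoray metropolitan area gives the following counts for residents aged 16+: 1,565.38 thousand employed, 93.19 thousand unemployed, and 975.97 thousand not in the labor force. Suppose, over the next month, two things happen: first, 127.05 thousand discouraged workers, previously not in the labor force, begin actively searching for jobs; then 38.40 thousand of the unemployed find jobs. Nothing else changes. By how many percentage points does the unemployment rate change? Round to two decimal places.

Initially, labor force = 1,565.38 + 93.19 = 1,658.57 thousand, so u = 93.19/1,658.57 = 5.62%.
After the first change, unemployed and labor force both rise by 127.05 → E = 1,565.38, U = 220.24, labor force = 1,785.62 thousand.
After the second change, unemployed falls and employed rises by 38.40; labor force unchanged → E = 1,603.78, U = 181.84, labor force = 1,785.62 thousand.
New unemployment rate = 181.84 / 1,785.62 = 10.18%.
Change = 10.18% − 5.62% = +4.56 percentage points.

The unemployment rate changes by +4.56 percentage points.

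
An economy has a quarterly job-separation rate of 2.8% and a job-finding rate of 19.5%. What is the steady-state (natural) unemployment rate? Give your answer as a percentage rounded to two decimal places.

Steady-state unemployment rate ≈ 12.56%.

At steady state the flows balance: s·E = f·U, so U/(E+U) = s/(s+f).
u* = 2.8 / (2.8 + 19.5) = 2.8 / 22.30 = 12.56%.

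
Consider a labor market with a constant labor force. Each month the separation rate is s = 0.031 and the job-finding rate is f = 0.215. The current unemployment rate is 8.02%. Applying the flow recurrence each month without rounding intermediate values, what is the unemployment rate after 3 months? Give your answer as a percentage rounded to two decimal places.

With a fixed labor force, u_{t+1} = u_t + s·(1−u_t) − f·u_t = u_t·(1−s−f) + s.
Here 1−s−f = 0.754 and s = 0.031.
u_1 = 0.080200 × 0.754 + 0.031 = 0.091471.
u_2 = 0.091471 × 0.754 + 0.031 = 0.099969.
u_3 = 0.099969 × 0.754 + 0.031 = 0.106377.

Unemployment rate after three months ≈ 10.64%.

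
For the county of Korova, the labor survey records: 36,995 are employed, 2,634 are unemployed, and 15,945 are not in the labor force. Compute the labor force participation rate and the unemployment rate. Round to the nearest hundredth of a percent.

Labor force participation rate ≈ 71.31%; unemployment rate ≈ 6.65%.

Labor force = employed + unemployed = 36,995 + 2,634 = 39,629.
Working-age population = 39,629 + 15,945 = 55,574.
Unemployment rate = 2,634 / 39,629 = 6.65%.
Labor force participation rate = 39,629 / 55,574 = 71.31%.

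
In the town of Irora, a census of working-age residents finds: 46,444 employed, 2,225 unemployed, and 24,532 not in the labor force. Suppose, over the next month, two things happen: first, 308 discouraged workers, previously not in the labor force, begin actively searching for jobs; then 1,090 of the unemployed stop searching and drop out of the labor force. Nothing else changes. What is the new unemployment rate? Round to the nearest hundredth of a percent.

Initially, labor force = 46,444 + 2,225 = 48,669, so u = 2,225/48,669 = 4.57%.
After the first change, unemployed and labor force both rise by 308 → E = 46,444, U = 2,533, labor force = 48,977.
After the second change, unemployed and labor force both fall by 1,090 → E = 46,444, U = 1,443, labor force = 47,887.
New unemployment rate = 1,443 / 47,887 = 3.01%.

New unemployment rate ≈ 3.01%.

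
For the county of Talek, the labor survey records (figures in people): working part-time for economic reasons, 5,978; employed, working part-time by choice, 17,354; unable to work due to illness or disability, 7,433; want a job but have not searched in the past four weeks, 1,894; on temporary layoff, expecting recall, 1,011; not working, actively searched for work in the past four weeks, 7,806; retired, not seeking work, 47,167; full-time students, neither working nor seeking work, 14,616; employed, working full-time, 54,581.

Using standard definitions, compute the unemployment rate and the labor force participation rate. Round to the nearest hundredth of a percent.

Employed = 5,978 + 17,354 + 54,581 = 77,913 (anyone who worked, including part-time for economic reasons, counts as employed).
Unemployed = 1,011 + 7,806 = 8,817 (jobless and actively searching, or on temporary layoff).
Labor force = 77,913 + 8,817 = 86,730.
Not in labor force = 7,433 + 1,894 + 47,167 + 14,616 = 71,110 (those not working and not actively searching are outside the labor force — including those who want a job but have given up searching).
Civilian working-age population = 86,730 + 71,110 = 157,840.
Unemployment rate = 8,817 / 86,730 = 10.17%.
Labor force participation rate = 86,730 / 157,840 = 54.95%.

Unemployment rate ≈ 10.17%; labor force participation rate ≈ 54.95%.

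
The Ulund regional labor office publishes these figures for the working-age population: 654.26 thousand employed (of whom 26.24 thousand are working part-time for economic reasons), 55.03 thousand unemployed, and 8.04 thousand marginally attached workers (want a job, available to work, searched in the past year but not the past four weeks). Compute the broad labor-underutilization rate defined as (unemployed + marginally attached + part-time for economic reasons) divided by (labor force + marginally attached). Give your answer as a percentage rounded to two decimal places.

Broad underutilization rate ≈ 12.45%.

Labor force = 654.26 + 55.03 = 709.29 thousand.
Numerator = 55.03 + 8.04 + 26.24 = 89.31 thousand.
Denominator = 709.29 + 8.04 = 717.33 thousand.
Broad rate = 89.31 / 717.33 = 12.45%.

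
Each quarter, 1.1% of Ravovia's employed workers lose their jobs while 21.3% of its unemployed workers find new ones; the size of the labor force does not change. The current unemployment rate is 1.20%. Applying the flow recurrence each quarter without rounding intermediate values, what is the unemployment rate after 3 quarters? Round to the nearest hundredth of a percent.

Unemployment rate after three quarters ≈ 3.18%.

With a fixed labor force, u_{t+1} = u_t + s·(1−u_t) − f·u_t = u_t·(1−s−f) + s.
Here 1−s−f = 0.776 and s = 0.011.
u_1 = 0.012000 × 0.776 + 0.011 = 0.020312.
u_2 = 0.020312 × 0.776 + 0.011 = 0.026762.
u_3 = 0.026762 × 0.776 + 0.011 = 0.031767.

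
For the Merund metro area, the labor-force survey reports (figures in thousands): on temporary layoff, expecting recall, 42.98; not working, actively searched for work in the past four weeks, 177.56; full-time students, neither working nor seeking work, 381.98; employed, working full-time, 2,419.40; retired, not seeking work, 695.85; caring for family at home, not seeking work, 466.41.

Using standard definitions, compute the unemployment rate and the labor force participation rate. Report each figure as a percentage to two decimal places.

Unemployment rate ≈ 8.35%; labor force participation rate ≈ 63.09%.

Employed = 2,419.40 thousand.
Unemployed = 42.98 + 177.56 = 220.54 thousand (jobless and actively searching, or on temporary layoff).
Labor force = 2,419.40 + 220.54 = 2,639.94 thousand.
Not in labor force = 381.98 + 695.85 + 466.41 = 1,544.24 thousand (those not working and not actively searching are outside the labor force).
Civilian working-age population = 2,639.94 + 1,544.24 = 4,184.18 thousand.
Unemployment rate = 220.54 / 2,639.94 = 8.35%.
Labor force participation rate = 2,639.94 / 4,184.18 = 63.09%.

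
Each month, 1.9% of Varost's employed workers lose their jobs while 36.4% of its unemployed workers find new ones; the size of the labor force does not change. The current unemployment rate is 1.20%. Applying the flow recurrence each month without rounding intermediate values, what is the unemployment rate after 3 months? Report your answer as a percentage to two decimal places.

Unemployment rate after three months ≈ 4.08%.

With a fixed labor force, u_{t+1} = u_t + s·(1−u_t) − f·u_t = u_t·(1−s−f) + s.
Here 1−s−f = 0.617 and s = 0.019.
u_1 = 0.012000 × 0.617 + 0.019 = 0.026404.
u_2 = 0.026404 × 0.617 + 0.019 = 0.035291.
u_3 = 0.035291 × 0.617 + 0.019 = 0.040775.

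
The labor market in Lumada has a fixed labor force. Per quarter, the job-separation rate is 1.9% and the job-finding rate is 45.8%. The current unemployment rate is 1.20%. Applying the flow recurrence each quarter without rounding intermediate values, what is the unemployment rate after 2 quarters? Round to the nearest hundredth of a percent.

With a fixed labor force, u_{t+1} = u_t + s·(1−u_t) − f·u_t = u_t·(1−s−f) + s.
Here 1−s−f = 0.523 and s = 0.019.
u_1 = 0.012000 × 0.523 + 0.019 = 0.025276.
u_2 = 0.025276 × 0.523 + 0.019 = 0.032219.

Unemployment rate after two quarters ≈ 3.22%.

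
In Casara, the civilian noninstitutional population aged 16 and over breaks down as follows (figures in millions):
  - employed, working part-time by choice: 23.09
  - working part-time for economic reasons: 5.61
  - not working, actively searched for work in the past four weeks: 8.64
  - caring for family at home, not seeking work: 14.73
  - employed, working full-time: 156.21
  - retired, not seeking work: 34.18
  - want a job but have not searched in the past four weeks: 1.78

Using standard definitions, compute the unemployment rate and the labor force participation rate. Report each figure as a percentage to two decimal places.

Employed = 23.09 + 5.61 + 156.21 = 184.91 million (anyone who worked, including part-time for economic reasons, counts as employed).
Unemployed = 8.64 million.
Labor force = 184.91 + 8.64 = 193.55 million.
Not in labor force = 14.73 + 34.18 + 1.78 = 50.69 million (those not working and not actively searching are outside the labor force — including those who want a job but have given up searching).
Civilian working-age population = 193.55 + 50.69 = 244.24 million.
Unemployment rate = 8.64 / 193.55 = 4.46%.
Labor force participation rate = 193.55 / 244.24 = 79.25%.

Unemployment rate ≈ 4.46%; labor force participation rate ≈ 79.25%.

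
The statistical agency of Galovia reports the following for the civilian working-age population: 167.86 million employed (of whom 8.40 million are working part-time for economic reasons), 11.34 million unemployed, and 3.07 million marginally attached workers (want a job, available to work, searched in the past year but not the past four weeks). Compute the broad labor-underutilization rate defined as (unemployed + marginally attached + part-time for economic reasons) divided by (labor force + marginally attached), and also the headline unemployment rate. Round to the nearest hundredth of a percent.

Labor force = 167.86 + 11.34 = 179.20 million.
Numerator = 11.34 + 3.07 + 8.40 = 22.81 million.
Denominator = 179.20 + 3.07 = 182.27 million.
Broad rate = 22.81 / 182.27 = 12.51%.
Headline unemployment rate = 11.34 / 179.20 = 6.33%.

Broad underutilization rate ≈ 12.51%; headline unemployment rate ≈ 6.33%.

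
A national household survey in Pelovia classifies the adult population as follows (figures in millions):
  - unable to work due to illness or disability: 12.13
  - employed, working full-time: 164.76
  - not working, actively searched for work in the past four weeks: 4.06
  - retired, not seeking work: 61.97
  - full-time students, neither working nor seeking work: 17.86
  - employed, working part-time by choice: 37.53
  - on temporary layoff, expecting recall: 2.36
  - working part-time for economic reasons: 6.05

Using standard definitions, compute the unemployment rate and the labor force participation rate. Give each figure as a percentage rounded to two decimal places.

Employed = 164.76 + 37.53 + 6.05 = 208.34 million (anyone who worked, including part-time for economic reasons, counts as employed).
Unemployed = 4.06 + 2.36 = 6.42 million (jobless and actively searching, or on temporary layoff).
Labor force = 208.34 + 6.42 = 214.76 million.
Not in labor force = 12.13 + 61.97 + 17.86 = 91.96 million (those not working and not actively searching are outside the labor force).
Civilian working-age population = 214.76 + 91.96 = 306.72 million.
Unemployment rate = 6.42 / 214.76 = 2.99%.
Labor force participation rate = 214.76 / 306.72 = 70.02%.

Unemployment rate ≈ 2.99%; labor force participation rate ≈ 70.02%.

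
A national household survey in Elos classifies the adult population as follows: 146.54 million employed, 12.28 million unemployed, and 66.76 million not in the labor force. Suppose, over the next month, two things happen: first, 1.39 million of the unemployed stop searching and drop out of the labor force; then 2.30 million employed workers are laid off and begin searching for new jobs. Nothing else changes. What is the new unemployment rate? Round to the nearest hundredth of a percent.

Initially, labor force = 146.54 + 12.28 = 158.82 million, so u = 12.28/158.82 = 7.73%.
After the first change, unemployed and labor force both fall by 1.39 → E = 146.54, U = 10.89, labor force = 157.43 million.
After the second change, employed falls and unemployed rises by 2.30; labor force unchanged → E = 144.24, U = 13.19, labor force = 157.43 million.
New unemployment rate = 13.19 / 157.43 = 8.38%.

New unemployment rate ≈ 8.38%.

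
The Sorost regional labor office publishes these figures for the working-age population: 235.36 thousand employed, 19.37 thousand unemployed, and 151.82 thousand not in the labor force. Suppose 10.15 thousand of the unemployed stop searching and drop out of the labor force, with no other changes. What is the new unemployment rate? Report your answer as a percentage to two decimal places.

New unemployment rate ≈ 3.77%.

Initially, labor force = 235.36 + 19.37 = 254.73 thousand, so u = 19.37/254.73 = 7.60%.
After the change, unemployed and labor force both fall by 10.15 → E = 235.36, U = 9.22, labor force = 244.58 thousand.
New unemployment rate = 9.22 / 244.58 = 3.77%.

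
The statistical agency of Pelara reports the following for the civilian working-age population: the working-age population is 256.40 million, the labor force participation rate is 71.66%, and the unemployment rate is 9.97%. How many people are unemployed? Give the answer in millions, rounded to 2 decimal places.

About 18.32 million are unemployed.

Labor force = 0.7166 × 256.40 = 183.74 million.
Unemployed = 0.0997 × 183.74 ≈ 18.32 million.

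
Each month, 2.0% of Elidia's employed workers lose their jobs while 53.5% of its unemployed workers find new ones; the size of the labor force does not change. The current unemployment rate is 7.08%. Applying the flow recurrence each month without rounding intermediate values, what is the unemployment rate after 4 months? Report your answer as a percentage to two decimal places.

Unemployment rate after four months ≈ 3.74%.

With a fixed labor force, u_{t+1} = u_t + s·(1−u_t) − f·u_t = u_t·(1−s−f) + s.
Here 1−s−f = 0.445 and s = 0.020.
u_1 = 0.070800 × 0.445 + 0.020 = 0.051506.
u_2 = 0.051506 × 0.445 + 0.020 = 0.042920.
u_3 = 0.042920 × 0.445 + 0.020 = 0.039099.
u_4 = 0.039099 × 0.445 + 0.020 = 0.037399.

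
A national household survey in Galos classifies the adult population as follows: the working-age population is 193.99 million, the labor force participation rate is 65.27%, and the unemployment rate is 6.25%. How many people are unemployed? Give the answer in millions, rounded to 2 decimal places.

About 7.91 million are unemployed.

Labor force = 0.6527 × 193.99 = 126.62 million.
Unemployed = 0.0625 × 126.62 ≈ 7.91 million.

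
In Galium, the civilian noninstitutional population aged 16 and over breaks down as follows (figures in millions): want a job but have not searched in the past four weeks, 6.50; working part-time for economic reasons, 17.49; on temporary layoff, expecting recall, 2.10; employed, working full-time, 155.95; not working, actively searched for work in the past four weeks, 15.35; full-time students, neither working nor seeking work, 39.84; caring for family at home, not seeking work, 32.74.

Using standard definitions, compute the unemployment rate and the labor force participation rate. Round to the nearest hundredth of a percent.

Unemployment rate ≈ 9.14%; labor force participation rate ≈ 70.71%.

Employed = 17.49 + 155.95 = 173.44 million (anyone who worked, including part-time for economic reasons, counts as employed).
Unemployed = 2.10 + 15.35 = 17.45 million (jobless and actively searching, or on temporary layoff).
Labor force = 173.44 + 17.45 = 190.89 million.
Not in labor force = 6.50 + 39.84 + 32.74 = 79.08 million (those not working and not actively searching are outside the labor force — including those who want a job but have given up searching).
Civilian working-age population = 190.89 + 79.08 = 269.97 million.
Unemployment rate = 17.45 / 190.89 = 9.14%.
Labor force participation rate = 190.89 / 269.97 = 70.71%.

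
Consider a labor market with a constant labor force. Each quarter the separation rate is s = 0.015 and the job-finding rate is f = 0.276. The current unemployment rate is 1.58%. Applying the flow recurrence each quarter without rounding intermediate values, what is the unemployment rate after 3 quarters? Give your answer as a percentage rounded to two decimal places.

With a fixed labor force, u_{t+1} = u_t + s·(1−u_t) − f·u_t = u_t·(1−s−f) + s.
Here 1−s−f = 0.709 and s = 0.015.
u_1 = 0.015800 × 0.709 + 0.015 = 0.026202.
u_2 = 0.026202 × 0.709 + 0.015 = 0.033577.
u_3 = 0.033577 × 0.709 + 0.015 = 0.038806.

Unemployment rate after three quarters ≈ 3.88%.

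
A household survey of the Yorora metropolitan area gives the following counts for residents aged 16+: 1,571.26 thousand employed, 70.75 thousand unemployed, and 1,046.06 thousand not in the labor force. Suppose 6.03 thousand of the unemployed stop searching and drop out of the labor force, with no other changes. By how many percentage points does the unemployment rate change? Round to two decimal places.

Initially, labor force = 1,571.26 + 70.75 = 1,642.01 thousand, so u = 70.75/1,642.01 = 4.31%.
After the change, unemployed and labor force both fall by 6.03 → E = 1,571.26, U = 64.72, labor force = 1,635.98 thousand.
New unemployment rate = 64.72 / 1,635.98 = 3.96%.
Change = 3.96% − 4.31% = −0.35 percentage points.

The unemployment rate changes by −0.35 percentage points.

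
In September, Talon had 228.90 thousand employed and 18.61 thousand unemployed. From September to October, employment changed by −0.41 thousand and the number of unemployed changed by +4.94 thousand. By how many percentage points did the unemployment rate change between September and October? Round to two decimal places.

The unemployment rate changed by +1.82 percentage points.

September: labor force = 228.90 + 18.61 = 247.51; u = 18.61/247.51 = 7.52%.
October: labor force = 228.49 + 23.55 = 252.04; u = 23.55/252.04 = 9.34%.
Change = 9.34% − 7.52% = +1.82 pp.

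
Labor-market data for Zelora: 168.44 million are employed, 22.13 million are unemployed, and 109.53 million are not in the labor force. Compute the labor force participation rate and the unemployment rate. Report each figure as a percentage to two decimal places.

Labor force = employed + unemployed = 168.44 + 22.13 = 190.57 million.
Working-age population = 190.57 + 109.53 = 300.10 million.
Unemployment rate = 22.13 / 190.57 = 11.61%.
Labor force participation rate = 190.57 / 300.10 = 63.50%.

Labor force participation rate ≈ 63.50%; unemployment rate ≈ 11.61%.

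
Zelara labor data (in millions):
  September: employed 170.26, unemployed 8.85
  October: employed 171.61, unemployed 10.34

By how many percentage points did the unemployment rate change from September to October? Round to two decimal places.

The unemployment rate changed by +0.74 percentage points.

September: labor force = 170.26 + 8.85 = 179.11; u = 8.85/179.11 = 4.94%.
October: labor force = 171.61 + 10.34 = 181.95; u = 10.34/181.95 = 5.68%.
Change = 5.68% − 4.94% = +0.74 pp.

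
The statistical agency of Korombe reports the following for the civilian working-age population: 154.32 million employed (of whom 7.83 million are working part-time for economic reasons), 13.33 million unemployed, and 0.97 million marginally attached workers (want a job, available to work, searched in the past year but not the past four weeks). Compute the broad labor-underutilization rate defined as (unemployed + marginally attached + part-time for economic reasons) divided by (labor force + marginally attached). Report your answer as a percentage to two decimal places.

Broad underutilization rate ≈ 13.12%.

Labor force = 154.32 + 13.33 = 167.65 million.
Numerator = 13.33 + 0.97 + 7.83 = 22.13 million.
Denominator = 167.65 + 0.97 = 168.62 million.
Broad rate = 22.13 / 168.62 = 13.12%.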